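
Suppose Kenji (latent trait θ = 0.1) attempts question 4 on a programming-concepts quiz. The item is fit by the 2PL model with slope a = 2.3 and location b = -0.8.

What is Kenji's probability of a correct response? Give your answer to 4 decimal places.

P(θ) = 1 / (1 + exp(−a(θ − b)))
Exponent: 2.3 × (0.1 − (-0.8)) = 2.0700
1/(1 + e^{-2.0700}) = 0.8880

0.8880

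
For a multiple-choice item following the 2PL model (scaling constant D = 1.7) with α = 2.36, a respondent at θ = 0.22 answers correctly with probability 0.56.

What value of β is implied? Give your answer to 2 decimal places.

P(θ) = 1 / (1 + exp(−D·α(θ − β)))
logit(0.56) = ln(0.56/0.44) = 0.2412
β = θ − logit/(1.7·α) = 0.22 − 0.2412/4.0120 = 0.1599

0.16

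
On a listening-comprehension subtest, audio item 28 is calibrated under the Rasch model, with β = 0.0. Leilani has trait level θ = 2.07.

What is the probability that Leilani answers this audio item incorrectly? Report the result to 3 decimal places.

P(θ) = 1 / (1 + exp(−(θ − β)))
Exponent: (2.07 − 0.0) = 2.0700
1/(1 + e^{-2.0700}) = 0.8880
P = 0.8880
P(incorrect) = 1 − 0.8880 = 0.1120

0.112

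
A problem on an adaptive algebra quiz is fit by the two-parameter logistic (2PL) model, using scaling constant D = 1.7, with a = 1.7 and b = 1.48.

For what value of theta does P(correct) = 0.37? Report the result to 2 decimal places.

1.30

P(theta) = 1 / (1 + exp(−D·a(theta − b)))
logit = ln(0.3700/0.6300) = -0.5322
theta = b + logit/(1.7·a) = 1.48 + (-0.5322)/2.8900 = 1.2958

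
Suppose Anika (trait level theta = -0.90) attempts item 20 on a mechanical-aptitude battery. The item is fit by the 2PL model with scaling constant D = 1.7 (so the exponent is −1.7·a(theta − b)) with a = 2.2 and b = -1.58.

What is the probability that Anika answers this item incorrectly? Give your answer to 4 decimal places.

P(theta) = 1 / (1 + exp(−D·a(theta − b)))
Exponent: 1.7 × 2.2 × (-0.90 − (-1.58)) = 2.5432
1/(1 + e^{-2.5432}) = 0.9271
P = 0.9271
P(incorrect) = 1 − 0.9271 = 0.0729

0.0729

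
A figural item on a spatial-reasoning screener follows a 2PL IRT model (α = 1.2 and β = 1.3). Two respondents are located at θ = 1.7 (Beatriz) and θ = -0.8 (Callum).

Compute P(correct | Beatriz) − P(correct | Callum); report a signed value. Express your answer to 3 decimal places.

0.543

P(θ) = 1 / (1 + exp(−α(θ − β)))
P(Beatriz) = 0.6177  [exponent 0.4800]
P(Callum) = 0.0745  [exponent -2.5200]
Difference = 0.6177 − 0.0745 = 0.5433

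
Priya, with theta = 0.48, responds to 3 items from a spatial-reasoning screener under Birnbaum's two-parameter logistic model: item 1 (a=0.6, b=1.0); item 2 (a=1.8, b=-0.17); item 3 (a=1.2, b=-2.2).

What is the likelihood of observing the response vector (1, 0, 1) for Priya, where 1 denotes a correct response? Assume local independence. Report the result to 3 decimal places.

0.096

P(theta) = 1 / (1 + exp(−a(theta − b)))
P_1 = 1/(1+e^{0.3120}) = 0.4226
P_2 = 1/(1+e^{-1.1700}) = 0.7631
P_3 = 1/(1+e^{-3.2160}) = 0.9614
L = P_1 × (1−P_2) × P_3 = 0.4226 × 0.2369 × 0.9614 = 0.09624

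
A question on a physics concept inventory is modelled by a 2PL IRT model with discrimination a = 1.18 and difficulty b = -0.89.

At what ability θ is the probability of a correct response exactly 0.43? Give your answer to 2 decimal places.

-1.13

P(θ) = 1 / (1 + exp(−a(θ − b)))
logit = ln(0.4300/0.5700) = -0.2819
θ = b + logit/(a) = -0.89 + (-0.2819)/1.1800 = -1.1289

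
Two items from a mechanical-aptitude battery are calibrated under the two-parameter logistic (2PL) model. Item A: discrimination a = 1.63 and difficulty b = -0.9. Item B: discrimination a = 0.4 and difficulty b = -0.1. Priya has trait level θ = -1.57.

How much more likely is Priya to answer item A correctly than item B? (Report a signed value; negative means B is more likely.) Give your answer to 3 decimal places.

P(θ) = 1 / (1 + exp(−a(θ − b)))
P_A = 0.2512
P_B = 0.3571
P_A − P_B = -0.1059

-0.106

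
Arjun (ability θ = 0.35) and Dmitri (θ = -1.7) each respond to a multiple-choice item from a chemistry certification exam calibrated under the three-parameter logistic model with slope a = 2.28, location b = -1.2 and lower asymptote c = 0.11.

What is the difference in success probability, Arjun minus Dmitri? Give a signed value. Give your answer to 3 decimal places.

0.649

P(θ) = c + (1 − c) · 1 / (1 + exp(−a(θ − b)))
P(Arjun) = 0.9748  [exponent 3.5340]
P(Dmitri) = 0.3257  [exponent -1.1400]
Difference = 0.9748 − 0.3257 = 0.6491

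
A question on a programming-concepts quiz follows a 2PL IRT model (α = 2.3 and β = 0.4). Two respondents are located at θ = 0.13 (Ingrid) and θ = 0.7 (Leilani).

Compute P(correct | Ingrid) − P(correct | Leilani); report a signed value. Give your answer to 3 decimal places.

-0.316

P(θ) = 1 / (1 + exp(−α(θ − β)))
P(Ingrid) = 0.3496  [exponent -0.6210]
P(Leilani) = 0.6660  [exponent 0.6900]
Difference = 0.3496 − 0.6660 = -0.3164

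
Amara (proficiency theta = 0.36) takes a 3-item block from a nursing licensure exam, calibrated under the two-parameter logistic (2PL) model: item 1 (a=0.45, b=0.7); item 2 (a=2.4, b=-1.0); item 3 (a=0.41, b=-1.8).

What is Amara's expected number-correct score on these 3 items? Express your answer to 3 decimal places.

P(theta) = 1 / (1 + exp(−a(theta − b)))
P_1 = 1/(1+e^{0.1530}) = 0.4618
P_2 = 1/(1+e^{-3.2640}) = 0.9632
P_3 = 1/(1+e^{-0.8856}) = 0.7080
E[score] = 0.4618 + 0.9632 + 0.7080 = 2.1330

2.133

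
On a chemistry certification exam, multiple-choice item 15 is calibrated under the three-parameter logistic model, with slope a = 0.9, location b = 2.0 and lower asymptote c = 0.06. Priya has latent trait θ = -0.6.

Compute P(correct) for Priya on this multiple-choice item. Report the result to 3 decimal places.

0.143

P(θ) = c + (1 − c) · 1 / (1 + exp(−a(θ − b)))
Exponent: 0.9 × (-0.6 − 2.0) = -2.3400
1/(1 + e^{2.3400}) = 0.0879
P = 0.06 + 0.94 × 0.0879 = 0.1426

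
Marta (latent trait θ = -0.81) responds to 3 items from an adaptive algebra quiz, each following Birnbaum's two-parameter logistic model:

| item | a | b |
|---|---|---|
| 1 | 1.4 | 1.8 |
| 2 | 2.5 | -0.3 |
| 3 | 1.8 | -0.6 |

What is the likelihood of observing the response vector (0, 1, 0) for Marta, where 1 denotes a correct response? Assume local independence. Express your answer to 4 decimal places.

0.1263

P(θ) = 1 / (1 + exp(−a(θ − b)))
P_1 = 1/(1+e^{3.6540}) = 0.0252
P_2 = 1/(1+e^{1.2750}) = 0.2184
P_3 = 1/(1+e^{0.3780}) = 0.4066
L = (1−P_1) × P_2 × (1−P_3) = 0.9748 × 0.2184 × 0.5934 = 0.12633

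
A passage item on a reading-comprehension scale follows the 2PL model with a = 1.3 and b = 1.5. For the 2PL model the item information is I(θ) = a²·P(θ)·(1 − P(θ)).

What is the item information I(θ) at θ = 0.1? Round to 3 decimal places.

P = 1/(1+e^{1.8200}) = 0.1394
P(1−P) = 0.1394 × 0.8606 = 0.1200
I = a² × P(1−P) = 1.3² × 0.1200 = 0.20279

0.203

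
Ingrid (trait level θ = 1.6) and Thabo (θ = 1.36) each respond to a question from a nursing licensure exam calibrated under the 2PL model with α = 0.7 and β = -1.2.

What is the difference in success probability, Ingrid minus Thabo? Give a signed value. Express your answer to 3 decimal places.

0.019

P(θ) = 1 / (1 + exp(−α(θ − β)))
P(Ingrid) = 0.8765  [exponent 1.9600]
P(Thabo) = 0.8572  [exponent 1.7920]
Difference = 0.8765 − 0.8572 = 0.0194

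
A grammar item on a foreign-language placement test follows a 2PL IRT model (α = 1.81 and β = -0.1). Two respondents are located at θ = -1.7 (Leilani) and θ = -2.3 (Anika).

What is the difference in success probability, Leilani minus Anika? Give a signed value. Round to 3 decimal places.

P(θ) = 1 / (1 + exp(−α(θ − β)))
P(Leilani) = 0.0524  [exponent -2.8960]
P(Anika) = 0.0183  [exponent -3.9820]
Difference = 0.0524 − 0.0183 = 0.0340

0.034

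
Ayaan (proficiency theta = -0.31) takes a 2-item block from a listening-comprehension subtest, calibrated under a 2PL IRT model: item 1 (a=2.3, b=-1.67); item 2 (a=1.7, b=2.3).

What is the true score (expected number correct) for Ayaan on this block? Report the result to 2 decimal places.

0.97

P(theta) = 1 / (1 + exp(−a(theta − b)))
P_1 = 1/(1+e^{-3.1280}) = 0.9580
P_2 = 1/(1+e^{4.4370}) = 0.0117
E[score] = 0.9580 + 0.0117 = 0.9697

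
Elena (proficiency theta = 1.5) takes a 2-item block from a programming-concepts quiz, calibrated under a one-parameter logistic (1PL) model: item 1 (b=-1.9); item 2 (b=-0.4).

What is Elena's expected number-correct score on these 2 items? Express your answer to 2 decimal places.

P(theta) = 1 / (1 + exp(−(theta − b)))
P_1 = 1/(1+e^{-3.4000}) = 0.9677
P_2 = 1/(1+e^{-1.9000}) = 0.8699
E[score] = 0.9677 + 0.8699 = 1.8376

1.84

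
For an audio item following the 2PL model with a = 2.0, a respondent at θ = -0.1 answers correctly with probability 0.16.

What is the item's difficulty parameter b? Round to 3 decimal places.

0.729

P(θ) = 1 / (1 + exp(−a(θ − b)))
logit(0.16) = ln(0.16/0.84) = -1.6582
b = θ − logit/(a) = -0.1 − (-1.6582)/2.0000 = 0.7291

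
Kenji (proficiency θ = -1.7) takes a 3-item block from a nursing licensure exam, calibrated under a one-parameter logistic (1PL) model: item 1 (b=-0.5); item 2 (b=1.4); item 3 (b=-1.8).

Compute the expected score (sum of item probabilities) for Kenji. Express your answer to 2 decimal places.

0.80

P(θ) = 1 / (1 + exp(−(θ − b)))
P_1 = 1/(1+e^{1.2000}) = 0.2315
P_2 = 1/(1+e^{3.1000}) = 0.0431
P_3 = 1/(1+e^{-0.1000}) = 0.5250
E[score] = 0.2315 + 0.0431 + 0.5250 = 0.7996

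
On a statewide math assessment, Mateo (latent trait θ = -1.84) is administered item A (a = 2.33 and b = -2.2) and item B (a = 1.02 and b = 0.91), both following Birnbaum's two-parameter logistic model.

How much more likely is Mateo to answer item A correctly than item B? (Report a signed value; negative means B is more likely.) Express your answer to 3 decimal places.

0.641

P(θ) = 1 / (1 + exp(−a(θ − b)))
P_A = 0.6982
P_B = 0.0571
P_A − P_B = 0.6412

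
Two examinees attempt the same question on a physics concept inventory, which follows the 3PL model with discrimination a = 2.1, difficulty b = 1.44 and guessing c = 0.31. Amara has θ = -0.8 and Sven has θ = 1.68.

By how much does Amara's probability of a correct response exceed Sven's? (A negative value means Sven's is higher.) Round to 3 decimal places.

-0.424

P(θ) = c + (1 − c) · 1 / (1 + exp(−a(θ − b)))
P(Amara) = 0.3162  [exponent -4.7040]
P(Sven) = 0.7401  [exponent 0.5040]
Difference = 0.3162 − 0.7401 = -0.4240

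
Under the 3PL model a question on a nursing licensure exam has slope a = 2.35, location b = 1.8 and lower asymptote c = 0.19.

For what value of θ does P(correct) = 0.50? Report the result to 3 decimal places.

P(θ) = c + (1 − c) · 1 / (1 + exp(−a(θ − b)))
Remove guessing floor: (0.50 − 0.19)/(1 − 0.19) = 0.3827
logit = ln(0.3827/0.6173) = -0.4780
θ = b + logit/(a) = 1.8 + (-0.4780)/2.3500 = 1.5966

1.597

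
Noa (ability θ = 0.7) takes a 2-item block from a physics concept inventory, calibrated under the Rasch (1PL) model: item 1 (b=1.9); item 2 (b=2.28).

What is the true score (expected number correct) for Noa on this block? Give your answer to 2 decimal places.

P(θ) = 1 / (1 + exp(−(θ − b)))
P_1 = 1/(1+e^{1.2000}) = 0.2315
P_2 = 1/(1+e^{1.5800}) = 0.1708
E[score] = 0.2315 + 0.1708 = 0.4023

0.40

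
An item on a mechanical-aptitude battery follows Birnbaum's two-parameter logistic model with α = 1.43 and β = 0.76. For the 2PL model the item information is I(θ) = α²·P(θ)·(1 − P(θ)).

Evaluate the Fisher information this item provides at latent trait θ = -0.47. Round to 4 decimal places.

0.2563

P = 1/(1+e^{1.7589}) = 0.1469
P(1−P) = 0.1469 × 0.8531 = 0.1253
I = α² × P(1−P) = 1.43² × 0.1253 = 0.25631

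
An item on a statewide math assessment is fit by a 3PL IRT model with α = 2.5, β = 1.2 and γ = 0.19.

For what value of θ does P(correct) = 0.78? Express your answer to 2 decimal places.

1.59

P(θ) = γ + (1 − γ) · 1 / (1 + exp(−α(θ − β)))
Remove guessing floor: (0.78 − 0.19)/(1 − 0.19) = 0.7284
logit = ln(0.7284/0.2716) = 0.9865
θ = β + logit/(α) = 1.2 + 0.9865/2.5000 = 1.5946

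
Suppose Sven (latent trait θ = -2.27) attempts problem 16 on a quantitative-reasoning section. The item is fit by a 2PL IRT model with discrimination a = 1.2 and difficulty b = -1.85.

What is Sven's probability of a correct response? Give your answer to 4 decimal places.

P(θ) = 1 / (1 + exp(−a(θ − b)))
Exponent: 1.2 × (-2.27 − (-1.85)) = -0.5040
1/(1 + e^{0.5040}) = 0.3766

0.3766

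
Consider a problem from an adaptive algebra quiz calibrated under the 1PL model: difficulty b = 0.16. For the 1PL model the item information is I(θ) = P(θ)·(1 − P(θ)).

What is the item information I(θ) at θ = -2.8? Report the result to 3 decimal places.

P = 1/(1+e^{2.9600}) = 0.0493
P(1−P) = 0.0493 × 0.9507 = 0.0468
I = P(1−P) = 0.04684

0.047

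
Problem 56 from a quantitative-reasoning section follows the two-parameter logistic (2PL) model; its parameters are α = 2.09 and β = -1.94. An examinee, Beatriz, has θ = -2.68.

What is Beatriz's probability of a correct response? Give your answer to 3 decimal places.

P(θ) = 1 / (1 + exp(−α(θ − β)))
Exponent: 2.09 × (-2.68 − (-1.94)) = -1.5466
1/(1 + e^{1.5466}) = 0.1756

0.176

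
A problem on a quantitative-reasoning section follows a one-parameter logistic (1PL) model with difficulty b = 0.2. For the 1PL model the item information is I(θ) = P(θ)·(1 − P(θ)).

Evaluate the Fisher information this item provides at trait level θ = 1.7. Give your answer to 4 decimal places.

0.1491

P = 1/(1+e^{-1.5000}) = 0.8176
P(1−P) = 0.8176 × 0.1824 = 0.1491
I = P(1−P) = 0.14915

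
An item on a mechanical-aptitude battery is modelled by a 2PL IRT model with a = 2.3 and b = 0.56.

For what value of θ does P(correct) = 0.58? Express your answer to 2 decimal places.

0.70

P(θ) = 1 / (1 + exp(−a(θ − b)))
logit = ln(0.5800/0.4200) = 0.3228
θ = b + logit/(a) = 0.56 + 0.3228/2.3000 = 0.7003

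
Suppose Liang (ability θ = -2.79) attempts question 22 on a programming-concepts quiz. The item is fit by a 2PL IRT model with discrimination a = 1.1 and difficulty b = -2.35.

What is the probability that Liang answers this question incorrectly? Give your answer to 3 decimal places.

P(θ) = 1 / (1 + exp(−a(θ − b)))
Exponent: 1.1 × (-2.79 − (-2.35)) = -0.4840
1/(1 + e^{0.4840}) = 0.3813
P(incorrect) = 1 − 0.3813 = 0.6187

0.619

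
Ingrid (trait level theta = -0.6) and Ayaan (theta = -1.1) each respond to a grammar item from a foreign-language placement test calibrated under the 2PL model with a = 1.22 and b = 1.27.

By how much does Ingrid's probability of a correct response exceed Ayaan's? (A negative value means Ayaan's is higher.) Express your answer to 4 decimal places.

0.0401

P(theta) = 1 / (1 + exp(−a(theta − b)))
P(Ingrid) = 0.0927  [exponent -2.2814]
P(Ayaan) = 0.0526  [exponent -2.8914]
Difference = 0.0927 − 0.0526 = 0.0401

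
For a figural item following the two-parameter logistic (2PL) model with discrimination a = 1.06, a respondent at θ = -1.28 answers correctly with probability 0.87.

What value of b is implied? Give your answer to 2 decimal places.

P(θ) = 1 / (1 + exp(−a(θ − b)))
logit(0.87) = ln(0.87/0.13) = 1.9010
b = θ − logit/(a) = -1.28 − 1.9010/1.0600 = -3.0734

-3.07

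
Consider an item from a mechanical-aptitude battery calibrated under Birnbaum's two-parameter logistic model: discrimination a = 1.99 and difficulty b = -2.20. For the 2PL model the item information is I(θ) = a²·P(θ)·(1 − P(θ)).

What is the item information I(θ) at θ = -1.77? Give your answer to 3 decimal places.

P = 1/(1+e^{-0.8557}) = 0.7018
P(1−P) = 0.7018 × 0.2982 = 0.2093
I = a² × P(1−P) = 1.99² × 0.2093 = 0.82882

0.829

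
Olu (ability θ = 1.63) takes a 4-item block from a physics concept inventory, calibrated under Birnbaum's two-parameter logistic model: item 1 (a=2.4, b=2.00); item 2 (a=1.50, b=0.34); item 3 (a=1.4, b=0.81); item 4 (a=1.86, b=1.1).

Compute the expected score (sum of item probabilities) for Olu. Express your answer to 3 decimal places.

P(θ) = 1 / (1 + exp(−a(θ − b)))
P_1 = 1/(1+e^{0.8880}) = 0.2915
P_2 = 1/(1+e^{-1.9350}) = 0.8738
P_3 = 1/(1+e^{-1.1480}) = 0.7591
P_4 = 1/(1+e^{-0.9858}) = 0.7283
E[score] = 0.2915 + 0.8738 + 0.7591 + 0.7283 = 2.6527

2.653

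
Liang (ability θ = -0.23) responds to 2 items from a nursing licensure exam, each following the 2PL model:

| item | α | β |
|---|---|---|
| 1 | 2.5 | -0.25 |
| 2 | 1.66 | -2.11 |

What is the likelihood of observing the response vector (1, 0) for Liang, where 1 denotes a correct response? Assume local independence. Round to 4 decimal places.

P(θ) = 1 / (1 + exp(−α(θ − β)))
P_1 = 1/(1+e^{-0.0500}) = 0.5125
P_2 = 1/(1+e^{-3.1208}) = 0.9577
L = P_1 × (1−P_2) = 0.5125 × 0.0423 = 0.02166

0.0217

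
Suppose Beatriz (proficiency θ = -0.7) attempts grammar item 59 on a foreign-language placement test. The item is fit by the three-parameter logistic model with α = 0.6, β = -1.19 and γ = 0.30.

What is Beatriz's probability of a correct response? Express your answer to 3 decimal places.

0.701

P(θ) = γ + (1 − γ) · 1 / (1 + exp(−α(θ − β)))
Exponent: 0.6 × (-0.7 − (-1.19)) = 0.2940
1/(1 + e^{-0.2940}) = 0.5730
P = 0.30 + 0.70 × 0.5730 = 0.7011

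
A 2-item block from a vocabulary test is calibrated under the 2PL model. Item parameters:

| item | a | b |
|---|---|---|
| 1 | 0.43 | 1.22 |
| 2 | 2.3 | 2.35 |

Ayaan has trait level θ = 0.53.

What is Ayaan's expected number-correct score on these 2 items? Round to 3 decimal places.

0.441

P(θ) = 1 / (1 + exp(−a(θ − b)))
P_1 = 1/(1+e^{0.2967}) = 0.4264
P_2 = 1/(1+e^{4.1860}) = 0.0150
E[score] = 0.4264 + 0.0150 = 0.4413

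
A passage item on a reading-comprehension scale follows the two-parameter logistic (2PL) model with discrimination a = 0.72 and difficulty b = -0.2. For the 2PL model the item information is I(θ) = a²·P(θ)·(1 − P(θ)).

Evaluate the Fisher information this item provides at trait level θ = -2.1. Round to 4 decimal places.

0.0839

P = 1/(1+e^{1.3680}) = 0.2029
P(1−P) = 0.2029 × 0.7971 = 0.1618
I = a² × P(1−P) = 0.72² × 0.1618 = 0.08385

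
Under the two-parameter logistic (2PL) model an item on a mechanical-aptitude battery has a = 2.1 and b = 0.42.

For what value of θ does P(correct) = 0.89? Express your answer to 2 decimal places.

1.42

P(θ) = 1 / (1 + exp(−a(θ − b)))
logit = ln(0.8900/0.1100) = 2.0907
θ = b + logit/(a) = 0.42 + 2.0907/2.1000 = 1.4156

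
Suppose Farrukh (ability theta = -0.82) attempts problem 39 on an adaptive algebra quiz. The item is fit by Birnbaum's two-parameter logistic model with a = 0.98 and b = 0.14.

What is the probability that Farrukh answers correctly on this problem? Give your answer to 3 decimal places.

P(theta) = 1 / (1 + exp(−a(theta − b)))
Exponent: 0.98 × (-0.82 − 0.14) = -0.9408
1/(1 + e^{0.9408}) = 0.2807

0.281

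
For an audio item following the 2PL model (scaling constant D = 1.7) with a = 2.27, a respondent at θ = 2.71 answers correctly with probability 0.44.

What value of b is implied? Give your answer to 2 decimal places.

2.77

P(θ) = 1 / (1 + exp(−D·a(θ − b)))
logit(0.44) = ln(0.44/0.56) = -0.2412
b = θ − logit/(1.7·a) = 2.71 − (-0.2412)/3.8590 = 2.7725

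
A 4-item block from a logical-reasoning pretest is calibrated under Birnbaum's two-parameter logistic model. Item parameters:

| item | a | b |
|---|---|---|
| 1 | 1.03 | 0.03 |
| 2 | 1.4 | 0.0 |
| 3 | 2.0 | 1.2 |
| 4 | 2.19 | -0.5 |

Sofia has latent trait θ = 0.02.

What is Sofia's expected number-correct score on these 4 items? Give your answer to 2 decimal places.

P(θ) = 1 / (1 + exp(−a(θ − b)))
P_1 = 1/(1+e^{0.0103}) = 0.4974
P_2 = 1/(1+e^{-0.0280}) = 0.5070
P_3 = 1/(1+e^{2.3600}) = 0.0863
P_4 = 1/(1+e^{-1.1388}) = 0.7575
E[score] = 0.4974 + 0.5070 + 0.0863 + 0.7575 = 1.8482

1.85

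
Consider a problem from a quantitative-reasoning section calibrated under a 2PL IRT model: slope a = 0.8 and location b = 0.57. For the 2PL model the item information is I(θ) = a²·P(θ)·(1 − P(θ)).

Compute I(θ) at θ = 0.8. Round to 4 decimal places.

P = 1/(1+e^{-0.1840}) = 0.5459
P(1−P) = 0.5459 × 0.4541 = 0.2479
I = a² × P(1−P) = 0.8² × 0.2479 = 0.15865

0.1587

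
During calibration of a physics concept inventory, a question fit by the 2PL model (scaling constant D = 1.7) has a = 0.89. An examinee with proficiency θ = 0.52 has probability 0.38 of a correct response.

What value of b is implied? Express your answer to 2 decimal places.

P(θ) = 1 / (1 + exp(−D·a(θ − b)))
logit(0.38) = ln(0.38/0.62) = -0.4895
b = θ − logit/(1.7·a) = 0.52 − (-0.4895)/1.5130 = 0.8436

0.84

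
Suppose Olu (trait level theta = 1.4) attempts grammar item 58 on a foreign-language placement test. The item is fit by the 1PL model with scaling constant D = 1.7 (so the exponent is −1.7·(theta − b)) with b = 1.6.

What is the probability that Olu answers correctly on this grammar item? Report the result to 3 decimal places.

0.416

P(theta) = 1 / (1 + exp(−D·(theta − b)))
Exponent: 1.7 × (1.4 − 1.6) = -0.3400
1/(1 + e^{0.3400}) = 0.4158
P = 0.4158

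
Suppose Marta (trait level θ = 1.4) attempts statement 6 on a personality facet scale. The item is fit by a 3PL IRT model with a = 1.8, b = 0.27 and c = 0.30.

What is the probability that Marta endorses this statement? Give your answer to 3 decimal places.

0.919

P(θ) = c + (1 − c) · 1 / (1 + exp(−a(θ − b)))
Exponent: 1.8 × (1.4 − 0.27) = 2.0340
1/(1 + e^{-2.0340}) = 0.8843
P = 0.30 + 0.70 × 0.8843 = 0.9190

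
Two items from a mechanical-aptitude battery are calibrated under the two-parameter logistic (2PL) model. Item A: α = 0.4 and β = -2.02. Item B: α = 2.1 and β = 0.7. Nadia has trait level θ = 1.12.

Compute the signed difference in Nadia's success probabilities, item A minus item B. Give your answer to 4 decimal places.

P(θ) = 1 / (1 + exp(−α(θ − β)))
P_A = 0.7783
P_B = 0.7072
P_A − P_B = 0.0711

0.0711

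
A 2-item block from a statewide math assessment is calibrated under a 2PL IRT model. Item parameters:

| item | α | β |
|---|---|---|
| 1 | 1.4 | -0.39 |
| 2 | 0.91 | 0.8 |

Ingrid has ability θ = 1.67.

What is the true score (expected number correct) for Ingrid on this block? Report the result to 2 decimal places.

P(θ) = 1 / (1 + exp(−α(θ − β)))
P_1 = 1/(1+e^{-2.8840}) = 0.9470
P_2 = 1/(1+e^{-0.7917}) = 0.6882
E[score] = 0.9470 + 0.6882 = 1.6352

1.64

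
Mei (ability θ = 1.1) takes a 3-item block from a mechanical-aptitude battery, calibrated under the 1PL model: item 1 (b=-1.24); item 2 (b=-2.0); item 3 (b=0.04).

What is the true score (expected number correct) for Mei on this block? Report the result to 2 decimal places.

P(θ) = 1 / (1 + exp(−(θ − b)))
P_1 = 1/(1+e^{-2.3400}) = 0.9121
P_2 = 1/(1+e^{-3.1000}) = 0.9569
P_3 = 1/(1+e^{-1.0600}) = 0.7427
E[score] = 0.9121 + 0.9569 + 0.7427 = 2.6117

2.61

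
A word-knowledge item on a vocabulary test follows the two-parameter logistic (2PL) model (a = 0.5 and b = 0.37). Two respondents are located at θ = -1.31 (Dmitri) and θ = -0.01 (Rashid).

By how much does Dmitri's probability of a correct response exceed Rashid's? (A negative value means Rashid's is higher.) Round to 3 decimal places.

P(θ) = 1 / (1 + exp(−a(θ − b)))
P(Dmitri) = 0.3015  [exponent -0.8400]
P(Rashid) = 0.4526  [exponent -0.1900]
Difference = 0.3015 − 0.4526 = -0.1511

-0.151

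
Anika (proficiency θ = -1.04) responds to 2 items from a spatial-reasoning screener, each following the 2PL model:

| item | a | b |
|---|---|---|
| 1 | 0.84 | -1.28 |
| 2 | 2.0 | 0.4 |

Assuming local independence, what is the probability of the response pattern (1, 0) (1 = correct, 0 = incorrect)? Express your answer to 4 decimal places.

0.5210

P(θ) = 1 / (1 + exp(−a(θ − b)))
P_1 = 1/(1+e^{-0.2016}) = 0.5502
P_2 = 1/(1+e^{2.8800}) = 0.0532
L = P_1 × (1−P_2) = 0.5502 × 0.9468 = 0.52098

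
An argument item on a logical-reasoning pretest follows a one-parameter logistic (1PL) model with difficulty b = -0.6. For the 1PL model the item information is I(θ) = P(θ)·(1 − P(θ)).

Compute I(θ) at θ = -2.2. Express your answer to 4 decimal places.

P = 1/(1+e^{1.6000}) = 0.1680
P(1−P) = 0.1680 × 0.8320 = 0.1398
I = P(1−P) = 0.13976

0.1398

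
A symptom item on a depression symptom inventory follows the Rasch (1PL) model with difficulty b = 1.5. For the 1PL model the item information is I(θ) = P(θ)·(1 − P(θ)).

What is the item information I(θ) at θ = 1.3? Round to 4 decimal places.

P = 1/(1+e^{0.2000}) = 0.4502
P(1−P) = 0.4502 × 0.5498 = 0.2475
I = P(1−P) = 0.24752

0.2475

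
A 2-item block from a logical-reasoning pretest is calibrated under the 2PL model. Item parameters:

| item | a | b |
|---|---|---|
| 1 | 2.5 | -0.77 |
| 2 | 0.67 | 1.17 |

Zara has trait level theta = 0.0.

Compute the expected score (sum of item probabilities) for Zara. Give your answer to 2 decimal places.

1.19

P(theta) = 1 / (1 + exp(−a(theta − b)))
P_1 = 1/(1+e^{-1.9250}) = 0.8727
P_2 = 1/(1+e^{0.7839}) = 0.3135
E[score] = 0.8727 + 0.3135 = 1.1862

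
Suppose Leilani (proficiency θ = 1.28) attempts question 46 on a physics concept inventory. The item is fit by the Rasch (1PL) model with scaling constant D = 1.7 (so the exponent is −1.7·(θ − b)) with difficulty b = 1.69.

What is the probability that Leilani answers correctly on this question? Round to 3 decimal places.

0.332

P(θ) = 1 / (1 + exp(−D·(θ − b)))
Exponent: 1.7 × (1.28 − 1.69) = -0.6970
1/(1 + e^{0.6970}) = 0.3325
P = 0.3325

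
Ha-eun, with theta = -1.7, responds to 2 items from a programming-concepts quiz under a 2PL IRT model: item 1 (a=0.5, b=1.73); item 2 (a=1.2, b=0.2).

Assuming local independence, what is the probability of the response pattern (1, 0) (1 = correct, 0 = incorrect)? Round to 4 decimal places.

P(theta) = 1 / (1 + exp(−a(theta − b)))
P_1 = 1/(1+e^{1.7150}) = 0.1525
P_2 = 1/(1+e^{2.2800}) = 0.0928
L = P_1 × (1−P_2) = 0.1525 × 0.9072 = 0.13836

0.1384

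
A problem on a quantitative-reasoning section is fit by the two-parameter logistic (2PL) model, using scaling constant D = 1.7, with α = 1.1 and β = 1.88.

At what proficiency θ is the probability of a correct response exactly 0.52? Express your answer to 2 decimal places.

P(θ) = 1 / (1 + exp(−D·α(θ − β)))
logit = ln(0.5200/0.4800) = 0.0800
θ = β + logit/(1.7·α) = 1.88 + 0.0800/1.8700 = 1.9228

1.92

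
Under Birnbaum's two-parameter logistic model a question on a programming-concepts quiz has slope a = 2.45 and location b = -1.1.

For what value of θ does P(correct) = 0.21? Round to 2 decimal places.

-1.64

P(θ) = 1 / (1 + exp(−a(θ − b)))
logit = ln(0.2100/0.7900) = -1.3249
θ = b + logit/(a) = -1.1 + (-1.3249)/2.4500 = -1.6408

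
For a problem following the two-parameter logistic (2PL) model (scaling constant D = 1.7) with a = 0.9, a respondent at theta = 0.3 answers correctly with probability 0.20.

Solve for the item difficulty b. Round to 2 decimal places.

1.21

P(theta) = 1 / (1 + exp(−D·a(theta − b)))
logit(0.20) = ln(0.20/0.80) = -1.3863
b = theta − logit/(1.7·a) = 0.3 − (-1.3863)/1.5300 = 1.2061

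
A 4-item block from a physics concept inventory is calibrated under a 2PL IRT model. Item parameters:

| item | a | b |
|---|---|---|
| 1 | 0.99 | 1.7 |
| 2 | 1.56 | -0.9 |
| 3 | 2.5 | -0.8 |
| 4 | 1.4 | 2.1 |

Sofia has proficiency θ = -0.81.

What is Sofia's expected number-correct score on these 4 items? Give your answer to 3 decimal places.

1.122

P(θ) = 1 / (1 + exp(−a(θ − b)))
P_1 = 1/(1+e^{2.4849}) = 0.0769
P_2 = 1/(1+e^{-0.1404}) = 0.5350
P_3 = 1/(1+e^{0.0250}) = 0.4938
P_4 = 1/(1+e^{4.0740}) = 0.0167
E[score] = 0.0769 + 0.5350 + 0.4938 + 0.0167 = 1.1224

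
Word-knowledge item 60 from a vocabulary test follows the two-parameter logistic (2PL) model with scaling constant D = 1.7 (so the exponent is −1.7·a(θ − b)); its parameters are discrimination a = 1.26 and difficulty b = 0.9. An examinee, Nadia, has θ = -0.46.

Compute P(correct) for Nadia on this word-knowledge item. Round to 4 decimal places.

P(θ) = 1 / (1 + exp(−D·a(θ − b)))
Exponent: 1.7 × 1.26 × (-0.46 − 0.9) = -2.9131
1/(1 + e^{2.9131}) = 0.0515
P = 0.0515

0.0515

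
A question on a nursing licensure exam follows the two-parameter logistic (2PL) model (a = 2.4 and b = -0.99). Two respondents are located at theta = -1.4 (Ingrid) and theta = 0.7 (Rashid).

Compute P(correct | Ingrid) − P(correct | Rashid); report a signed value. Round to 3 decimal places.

-0.711

P(theta) = 1 / (1 + exp(−a(theta − b)))
P(Ingrid) = 0.2721  [exponent -0.9840]
P(Rashid) = 0.9830  [exponent 4.0560]
Difference = 0.2721 − 0.9830 = -0.7109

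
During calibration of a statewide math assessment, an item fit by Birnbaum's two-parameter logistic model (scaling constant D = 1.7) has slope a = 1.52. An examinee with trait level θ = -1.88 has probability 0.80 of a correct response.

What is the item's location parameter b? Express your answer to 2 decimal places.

-2.42

P(θ) = 1 / (1 + exp(−D·a(θ − b)))
logit(0.80) = ln(0.80/0.20) = 1.3863
b = θ − logit/(1.7·a) = -1.88 − 1.3863/2.5840 = -2.4165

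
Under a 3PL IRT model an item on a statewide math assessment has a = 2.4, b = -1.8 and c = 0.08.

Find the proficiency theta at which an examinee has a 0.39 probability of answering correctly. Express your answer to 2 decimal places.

P(theta) = c + (1 − c) · 1 / (1 + exp(−a(theta − b)))
Remove guessing floor: (0.39 − 0.08)/(1 − 0.08) = 0.3370
logit = ln(0.3370/0.6630) = -0.6769
theta = b + logit/(a) = -1.8 + (-0.6769)/2.4000 = -2.0820

-2.08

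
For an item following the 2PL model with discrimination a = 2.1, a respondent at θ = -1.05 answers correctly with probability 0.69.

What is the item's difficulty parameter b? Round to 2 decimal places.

-1.43

P(θ) = 1 / (1 + exp(−a(θ − b)))
logit(0.69) = ln(0.69/0.31) = 0.8001
b = θ − logit/(a) = -1.05 − 0.8001/2.1000 = -1.4310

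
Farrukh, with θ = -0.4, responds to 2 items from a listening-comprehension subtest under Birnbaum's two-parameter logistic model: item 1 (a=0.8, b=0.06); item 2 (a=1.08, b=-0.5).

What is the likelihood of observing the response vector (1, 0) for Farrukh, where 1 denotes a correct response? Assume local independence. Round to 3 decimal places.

0.193

P(θ) = 1 / (1 + exp(−a(θ − b)))
P_1 = 1/(1+e^{0.3680}) = 0.4090
P_2 = 1/(1+e^{-0.1080}) = 0.5270
L = P_1 × (1−P_2) = 0.4090 × 0.4730 = 0.19348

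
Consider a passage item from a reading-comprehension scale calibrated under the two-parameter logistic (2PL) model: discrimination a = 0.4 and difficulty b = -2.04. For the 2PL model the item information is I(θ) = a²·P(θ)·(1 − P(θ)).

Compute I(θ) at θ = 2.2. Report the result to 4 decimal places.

P = 1/(1+e^{-1.6960}) = 0.8450
P(1−P) = 0.8450 × 0.1550 = 0.1310
I = a² × P(1−P) = 0.4² × 0.1310 = 0.02095

0.0210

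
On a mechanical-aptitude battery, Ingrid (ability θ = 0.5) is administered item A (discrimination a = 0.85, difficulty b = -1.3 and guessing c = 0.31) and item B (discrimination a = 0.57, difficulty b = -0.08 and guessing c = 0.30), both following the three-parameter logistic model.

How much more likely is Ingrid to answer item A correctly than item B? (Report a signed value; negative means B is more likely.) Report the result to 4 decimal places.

P(θ) = c + (1 − c) · 1 / (1 + exp(−a(θ − b)))
P_A = 0.8772
P_B = 0.7073
P_A − P_B = 0.1699

0.1699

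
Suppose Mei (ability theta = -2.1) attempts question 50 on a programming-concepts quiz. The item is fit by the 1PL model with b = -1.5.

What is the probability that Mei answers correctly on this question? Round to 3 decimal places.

P(theta) = 1 / (1 + exp(−(theta − b)))
Exponent: (-2.1 − (-1.5)) = -0.6000
1/(1 + e^{0.6000}) = 0.3543
P = 0.3543

0.354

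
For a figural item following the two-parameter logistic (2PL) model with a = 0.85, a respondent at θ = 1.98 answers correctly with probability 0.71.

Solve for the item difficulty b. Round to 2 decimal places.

0.93

P(θ) = 1 / (1 + exp(−a(θ − b)))
logit(0.71) = ln(0.71/0.29) = 0.8954
b = θ − logit/(a) = 1.98 − 0.8954/0.8500 = 0.9266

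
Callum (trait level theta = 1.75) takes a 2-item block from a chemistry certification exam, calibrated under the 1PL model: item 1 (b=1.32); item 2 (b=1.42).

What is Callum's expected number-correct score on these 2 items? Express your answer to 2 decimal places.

1.19

P(theta) = 1 / (1 + exp(−(theta − b)))
P_1 = 1/(1+e^{-0.4300}) = 0.6059
P_2 = 1/(1+e^{-0.3300}) = 0.5818
E[score] = 0.6059 + 0.5818 = 1.1876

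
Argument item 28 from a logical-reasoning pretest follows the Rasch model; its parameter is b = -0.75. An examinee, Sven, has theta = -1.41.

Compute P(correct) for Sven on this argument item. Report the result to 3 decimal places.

0.341

P(theta) = 1 / (1 + exp(−(theta − b)))
Exponent: (-1.41 − (-0.75)) = -0.6600
1/(1 + e^{0.6600}) = 0.3407
P = 0.3407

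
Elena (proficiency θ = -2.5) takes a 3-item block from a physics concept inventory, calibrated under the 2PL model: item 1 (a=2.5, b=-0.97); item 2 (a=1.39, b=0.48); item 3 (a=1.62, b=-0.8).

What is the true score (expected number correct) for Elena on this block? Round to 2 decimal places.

P(θ) = 1 / (1 + exp(−a(θ − b)))
P_1 = 1/(1+e^{3.8250}) = 0.0214
P_2 = 1/(1+e^{4.1422}) = 0.0156
P_3 = 1/(1+e^{2.7540}) = 0.0599
E[score] = 0.0214 + 0.0156 + 0.0599 = 0.0969

0.10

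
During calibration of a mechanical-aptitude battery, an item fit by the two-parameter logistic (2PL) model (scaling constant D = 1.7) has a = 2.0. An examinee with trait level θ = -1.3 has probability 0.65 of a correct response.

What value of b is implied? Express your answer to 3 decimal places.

P(θ) = 1 / (1 + exp(−D·a(θ − b)))
logit(0.65) = ln(0.65/0.35) = 0.6190
b = θ − logit/(1.7·a) = -1.3 − 0.6190/3.4000 = -1.4821

-1.482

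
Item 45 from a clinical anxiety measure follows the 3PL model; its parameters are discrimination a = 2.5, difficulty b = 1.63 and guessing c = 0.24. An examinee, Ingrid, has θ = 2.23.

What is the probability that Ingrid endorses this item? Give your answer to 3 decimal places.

P(θ) = c + (1 − c) · 1 / (1 + exp(−a(θ − b)))
Exponent: 2.5 × (2.23 − 1.63) = 1.5000
1/(1 + e^{-1.5000}) = 0.8176
P = 0.24 + 0.76 × 0.8176 = 0.8614

0.861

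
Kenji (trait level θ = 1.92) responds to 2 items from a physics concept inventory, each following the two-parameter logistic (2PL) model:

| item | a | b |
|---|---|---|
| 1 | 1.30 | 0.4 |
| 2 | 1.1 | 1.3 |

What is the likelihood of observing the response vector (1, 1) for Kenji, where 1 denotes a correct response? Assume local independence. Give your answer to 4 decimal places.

0.5833

P(θ) = 1 / (1 + exp(−a(θ − b)))
P_1 = 1/(1+e^{-1.9760}) = 0.8783
P_2 = 1/(1+e^{-0.6820}) = 0.6642
L = P_1 × P_2 = 0.8783 × 0.6642 = 0.58332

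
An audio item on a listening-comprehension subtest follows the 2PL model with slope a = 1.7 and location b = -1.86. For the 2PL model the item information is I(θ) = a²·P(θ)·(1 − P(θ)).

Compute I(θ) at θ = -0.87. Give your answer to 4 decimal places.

P = 1/(1+e^{-1.6830}) = 0.8433
P(1−P) = 0.8433 × 0.1567 = 0.1321
I = a² × P(1−P) = 1.7² × 0.1321 = 0.38190

0.3819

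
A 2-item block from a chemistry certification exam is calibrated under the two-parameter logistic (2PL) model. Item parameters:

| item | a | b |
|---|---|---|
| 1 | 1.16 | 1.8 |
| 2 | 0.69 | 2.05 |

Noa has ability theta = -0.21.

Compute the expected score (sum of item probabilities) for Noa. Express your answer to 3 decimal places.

0.262

P(theta) = 1 / (1 + exp(−a(theta − b)))
P_1 = 1/(1+e^{2.3316}) = 0.0885
P_2 = 1/(1+e^{1.5594}) = 0.1737
E[score] = 0.0885 + 0.1737 = 0.2623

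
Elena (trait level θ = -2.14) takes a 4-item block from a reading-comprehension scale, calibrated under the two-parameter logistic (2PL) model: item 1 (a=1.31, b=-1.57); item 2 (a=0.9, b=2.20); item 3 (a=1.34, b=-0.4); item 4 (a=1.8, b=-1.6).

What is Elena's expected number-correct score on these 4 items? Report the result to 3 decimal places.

0.704

P(θ) = 1 / (1 + exp(−a(θ − b)))
P_1 = 1/(1+e^{0.7467}) = 0.3215
P_2 = 1/(1+e^{3.9060}) = 0.0197
P_3 = 1/(1+e^{2.3316}) = 0.0885
P_4 = 1/(1+e^{0.9720}) = 0.2745
E[score] = 0.3215 + 0.0197 + 0.0885 + 0.2745 = 0.7043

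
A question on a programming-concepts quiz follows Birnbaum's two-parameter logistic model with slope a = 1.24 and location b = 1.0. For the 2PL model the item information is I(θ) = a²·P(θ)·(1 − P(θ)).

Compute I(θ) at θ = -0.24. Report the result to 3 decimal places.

P = 1/(1+e^{1.5376}) = 0.1769
P(1−P) = 0.1769 × 0.8231 = 0.1456
I = a² × P(1−P) = 1.24² × 0.1456 = 0.22387

0.224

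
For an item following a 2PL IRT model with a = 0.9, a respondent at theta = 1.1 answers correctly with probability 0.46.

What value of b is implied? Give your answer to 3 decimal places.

1.278

P(theta) = 1 / (1 + exp(−a(theta − b)))
logit(0.46) = ln(0.46/0.54) = -0.1603
b = theta − logit/(a) = 1.1 − (-0.1603)/0.9000 = 1.2782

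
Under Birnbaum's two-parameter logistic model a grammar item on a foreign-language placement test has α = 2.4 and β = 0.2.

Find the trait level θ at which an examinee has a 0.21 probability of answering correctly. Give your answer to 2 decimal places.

P(θ) = 1 / (1 + exp(−α(θ − β)))
logit = ln(0.2100/0.7900) = -1.3249
θ = β + logit/(α) = 0.2 + (-1.3249)/2.4000 = -0.3521

-0.35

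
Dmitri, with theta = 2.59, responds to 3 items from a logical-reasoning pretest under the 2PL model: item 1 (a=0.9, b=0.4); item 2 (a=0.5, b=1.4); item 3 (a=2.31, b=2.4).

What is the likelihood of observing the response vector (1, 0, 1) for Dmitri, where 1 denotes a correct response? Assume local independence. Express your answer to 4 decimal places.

0.1897

P(theta) = 1 / (1 + exp(−a(theta − b)))
P_1 = 1/(1+e^{-1.9710}) = 0.8777
P_2 = 1/(1+e^{-0.5950}) = 0.6445
P_3 = 1/(1+e^{-0.4389}) = 0.6080
L = P_1 × (1−P_2) × P_3 = 0.8777 × 0.3555 × 0.6080 = 0.18971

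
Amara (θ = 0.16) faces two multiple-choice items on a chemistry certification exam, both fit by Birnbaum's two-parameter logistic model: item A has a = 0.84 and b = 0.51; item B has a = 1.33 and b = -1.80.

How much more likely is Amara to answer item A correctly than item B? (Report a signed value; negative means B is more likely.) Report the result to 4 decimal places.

-0.5043

P(θ) = 1 / (1 + exp(−a(θ − b)))
P_A = 0.4270
P_B = 0.9313
P_A − P_B = -0.5043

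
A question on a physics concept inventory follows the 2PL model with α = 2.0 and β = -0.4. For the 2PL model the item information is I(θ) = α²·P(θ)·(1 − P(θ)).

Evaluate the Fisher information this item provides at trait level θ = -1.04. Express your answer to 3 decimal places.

0.681

P = 1/(1+e^{1.2800}) = 0.2176
P(1−P) = 0.2176 × 0.7824 = 0.1702
I = α² × P(1−P) = 2.0² × 0.1702 = 0.68089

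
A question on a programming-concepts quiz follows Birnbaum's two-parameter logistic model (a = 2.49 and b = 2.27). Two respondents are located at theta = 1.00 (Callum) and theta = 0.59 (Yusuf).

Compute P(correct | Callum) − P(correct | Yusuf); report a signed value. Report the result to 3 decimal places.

P(theta) = 1 / (1 + exp(−a(theta − b)))
P(Callum) = 0.0406  [exponent -3.1623]
P(Yusuf) = 0.0150  [exponent -4.1832]
Difference = 0.0406 − 0.0150 = 0.0256

0.026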